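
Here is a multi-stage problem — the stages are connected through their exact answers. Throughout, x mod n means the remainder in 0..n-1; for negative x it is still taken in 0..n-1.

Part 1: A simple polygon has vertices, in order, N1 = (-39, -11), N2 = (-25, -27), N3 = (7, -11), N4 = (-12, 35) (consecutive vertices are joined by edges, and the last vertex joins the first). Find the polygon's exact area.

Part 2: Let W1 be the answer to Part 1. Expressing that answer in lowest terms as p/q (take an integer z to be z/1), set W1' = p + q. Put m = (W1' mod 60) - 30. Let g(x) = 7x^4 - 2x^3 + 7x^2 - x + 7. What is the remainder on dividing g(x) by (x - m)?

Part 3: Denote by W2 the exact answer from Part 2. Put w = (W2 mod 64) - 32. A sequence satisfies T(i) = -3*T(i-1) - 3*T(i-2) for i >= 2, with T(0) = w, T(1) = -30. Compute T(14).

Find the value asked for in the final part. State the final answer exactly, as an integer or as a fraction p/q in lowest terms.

131220

Part 1: cross terms: (-39*-27 - -25*-11)=778, (-25*-11 - 7*-27)=464, (7*35 - -12*-11)=113, (-12*-11 - -39*35)=1497; twice the area = |2852| = 2852; area = 1426; answer 1426
Part 2: W1 = 1426; threaded value p + q = 1427; m = 17; remainder = value at the root: 7*(17)^4 - 2*(17)^3 + 7*(17)^2 - 1*(17)^1 + 7 = (584647) + (-9826) + (2023) + (-17) + (7) = 576834; answer 576834
Part 3: W2 = 576834; w = -30; T(2) = -3*(-30) - 3*(-30) = 180; iterating: T(2)=180, T(3)=-450, T(4)=810, T(5)=-1080, T(6)=810, T(7)=810, T(8)=-4860, T(9)=12150, T(10)=-21870, T(11)=29160, T(12)=-21870, T(13)=-21870, T(14)=131220; answer 131220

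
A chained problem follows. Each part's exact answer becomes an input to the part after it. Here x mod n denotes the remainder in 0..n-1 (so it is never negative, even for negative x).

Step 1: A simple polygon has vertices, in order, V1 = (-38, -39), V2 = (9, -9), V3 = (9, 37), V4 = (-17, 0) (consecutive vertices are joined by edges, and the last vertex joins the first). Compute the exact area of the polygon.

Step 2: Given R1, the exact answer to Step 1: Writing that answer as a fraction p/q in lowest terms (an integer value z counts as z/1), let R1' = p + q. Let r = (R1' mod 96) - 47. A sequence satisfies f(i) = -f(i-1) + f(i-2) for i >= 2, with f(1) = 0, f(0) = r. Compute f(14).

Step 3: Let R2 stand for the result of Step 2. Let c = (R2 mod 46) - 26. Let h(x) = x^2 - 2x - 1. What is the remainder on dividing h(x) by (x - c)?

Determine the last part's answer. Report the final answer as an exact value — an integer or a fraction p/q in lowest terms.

Step 1: cross terms: (-38*-9 - 9*-39)=693, (9*37 - 9*-9)=414, (9*0 - -17*37)=629, (-17*-39 - -38*0)=663; twice the area = |2399| = 2399; area = 2399/2; answer 2399/2
Step 2: R1 = 2399/2; threaded value p + q = 2401; r = -46; f(2) = -1*(0) + 1*(-46) = -46; iterating: f(2)=-46, f(3)=46, f(4)=-92, f(5)=138, f(6)=-230, f(7)=368, f(8)=-598, f(9)=966, f(10)=-1564, f(11)=2530, f(12)=-4094, f(13)=6624, f(14)=-10718; answer -10718
Step 3: R2 = -10718; c = -26; remainder = value at the root: 1*(-26)^2 - 2*(-26)^1 - 1 = (676) + (52) + (-1) = 727; answer 727

727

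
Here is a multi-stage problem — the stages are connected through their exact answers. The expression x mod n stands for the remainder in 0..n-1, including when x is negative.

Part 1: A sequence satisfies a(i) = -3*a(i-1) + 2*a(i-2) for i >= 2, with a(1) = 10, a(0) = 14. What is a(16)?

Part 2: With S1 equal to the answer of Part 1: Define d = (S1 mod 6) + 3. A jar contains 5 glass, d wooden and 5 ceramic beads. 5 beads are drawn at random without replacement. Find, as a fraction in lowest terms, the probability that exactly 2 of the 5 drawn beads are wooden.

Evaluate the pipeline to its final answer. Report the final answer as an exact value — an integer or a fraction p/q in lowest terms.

Part 1: a(2) = -3*(10) + 2*(14) = -2; iterating: a(2)=-2, a(3)=26, a(4)=-82, a(5)=298, a(6)=-1058, a(7)=3770, a(8)=-13426, a(9)=47818, a(10)=-170306, a(11)=606554, a(12)=-2160274, a(13)=7693930, a(14)=-27402338, a(15)=97594874, a(16)=-347589298; answer -347589298
Part 2: S1 = -347589298; d = 5; total draws C(15,5) = 3003; favorable C(5,2)*C(10,3) = 1200; P = 400/1001; answer 400/1001

400/1001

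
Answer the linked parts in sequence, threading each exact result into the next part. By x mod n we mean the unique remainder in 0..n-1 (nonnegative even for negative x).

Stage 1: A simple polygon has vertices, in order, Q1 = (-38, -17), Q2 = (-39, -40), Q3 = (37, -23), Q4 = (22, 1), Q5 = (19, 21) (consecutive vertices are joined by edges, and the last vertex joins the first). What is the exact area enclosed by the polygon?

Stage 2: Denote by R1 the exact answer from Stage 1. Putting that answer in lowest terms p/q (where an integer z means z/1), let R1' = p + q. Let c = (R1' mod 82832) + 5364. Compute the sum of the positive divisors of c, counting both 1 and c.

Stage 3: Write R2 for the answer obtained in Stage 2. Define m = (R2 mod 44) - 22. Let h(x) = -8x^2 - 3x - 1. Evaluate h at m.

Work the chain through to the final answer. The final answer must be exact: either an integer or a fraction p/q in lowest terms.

Stage 1: cross terms: (-38*-40 - -39*-17)=857, (-39*-23 - 37*-40)=2377, (37*1 - 22*-23)=543, (22*21 - 19*1)=443, (19*-17 - -38*21)=475; twice the area = |4695| = 4695; area = 4695/2; answer 4695/2
Stage 2: R1 = 4695/2; threaded value p + q = 4697; c = 10061; 10061 is prime, so its only divisors are 1 and 10061; sigma = 1 + 10061 = 10062; answer 10062
Stage 3: R2 = 10062; m = 8; -8*(8)^2 - 3*(8)^1 - 1 = (-512) + (-24) + (-1) = -537; answer -537

-537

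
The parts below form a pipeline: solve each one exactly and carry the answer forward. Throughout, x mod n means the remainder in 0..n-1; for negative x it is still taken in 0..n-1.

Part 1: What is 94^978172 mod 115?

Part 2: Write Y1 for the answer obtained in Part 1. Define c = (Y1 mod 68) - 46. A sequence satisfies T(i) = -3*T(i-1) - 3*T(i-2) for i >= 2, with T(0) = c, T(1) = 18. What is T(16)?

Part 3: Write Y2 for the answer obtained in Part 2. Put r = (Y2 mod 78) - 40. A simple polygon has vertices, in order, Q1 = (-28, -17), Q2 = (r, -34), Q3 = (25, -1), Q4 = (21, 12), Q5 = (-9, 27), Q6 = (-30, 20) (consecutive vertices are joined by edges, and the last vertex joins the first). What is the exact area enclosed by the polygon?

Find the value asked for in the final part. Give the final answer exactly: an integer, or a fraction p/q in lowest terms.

Part 1: squarings mod 115: 94^1=94, 94^2=96, 94^4=16, 94^8=26, 94^16=101, 94^32=81, 94^64=6, 94^128=36, 94^256=31, 94^512=41, 94^1024=71, 94^2048=96, 94^4096=16, 94^8192=26, 94^16384=101, 94^32768=81, 94^65536=6, 94^131072=36, 94^262144=31, 94^524288=41; 94^978172 = 94^4 * 94^8 * 94^16 * 94^32 * 94^64 * 94^128 * 94^1024 * 94^2048 * 94^8192 * 94^16384 * 94^32768 * 94^131072 * 94^262144 * 94^524288 = 26 (mod 115); answer 26
Part 2: Y1 = 26; c = -20; T(2) = -3*(18) - 3*(-20) = 6; iterating: T(2)=6, T(3)=-72, T(4)=198, T(5)=-378, T(6)=540, T(7)=-486, T(8)=-162, T(9)=1944, T(10)=-5346, T(11)=10206, T(12)=-14580, T(13)=13122, T(14)=4374, T(15)=-52488, T(16)=144342; answer 144342
Part 3: Y2 = 144342; r = 2; cross terms: (-28*-34 - 2*-17)=986, (2*-1 - 25*-34)=848, (25*12 - 21*-1)=321, (21*27 - -9*12)=675, (-9*20 - -30*27)=630, (-30*-17 - -28*20)=1070; twice the area = |4530| = 4530; area = 2265; answer 2265

2265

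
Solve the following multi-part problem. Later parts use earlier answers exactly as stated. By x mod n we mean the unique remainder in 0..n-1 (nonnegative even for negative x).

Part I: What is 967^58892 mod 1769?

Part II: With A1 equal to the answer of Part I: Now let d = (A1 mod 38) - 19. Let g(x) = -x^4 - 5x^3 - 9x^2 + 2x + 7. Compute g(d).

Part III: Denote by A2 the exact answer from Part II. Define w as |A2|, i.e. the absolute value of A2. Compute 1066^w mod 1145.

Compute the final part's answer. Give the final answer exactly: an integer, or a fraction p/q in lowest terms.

Part I: squarings mod 1769: 967^1=967, 967^2=1057, 967^4=1010, 967^8=1156, 967^16=741, 967^32=691, 967^64=1620, 967^128=973, 967^256=314, 967^512=1301, 967^1024=1437, 967^2048=546, 967^4096=924, 967^8192=1118, 967^16384=1010, 967^32768=1156; 967^58892 = 967^4 * 967^8 * 967^512 * 967^1024 * 967^8192 * 967^16384 * 967^32768 = 1301 (mod 1769); answer 1301
Part II: A1 = 1301; d = -10; -1*(-10)^4 - 5*(-10)^3 - 9*(-10)^2 + 2*(-10)^1 + 7 = (-10000) + (5000) + (-900) + (-20) + (7) = -5913; answer -5913
Part III: A2 = -5913; w = 5913; squarings mod 1145: 1066^1=1066, 1066^2=516, 1066^4=616, 1066^8=461, 1066^16=696, 1066^32=81, 1066^64=836, 1066^128=446, 1066^256=831, 1066^512=126, 1066^1024=991, 1066^2048=816, 1066^4096=611; 1066^5913 = 1066^1 * 1066^8 * 1066^16 * 1066^256 * 1066^512 * 1066^1024 * 1066^4096 = 551 (mod 1145); answer 551

551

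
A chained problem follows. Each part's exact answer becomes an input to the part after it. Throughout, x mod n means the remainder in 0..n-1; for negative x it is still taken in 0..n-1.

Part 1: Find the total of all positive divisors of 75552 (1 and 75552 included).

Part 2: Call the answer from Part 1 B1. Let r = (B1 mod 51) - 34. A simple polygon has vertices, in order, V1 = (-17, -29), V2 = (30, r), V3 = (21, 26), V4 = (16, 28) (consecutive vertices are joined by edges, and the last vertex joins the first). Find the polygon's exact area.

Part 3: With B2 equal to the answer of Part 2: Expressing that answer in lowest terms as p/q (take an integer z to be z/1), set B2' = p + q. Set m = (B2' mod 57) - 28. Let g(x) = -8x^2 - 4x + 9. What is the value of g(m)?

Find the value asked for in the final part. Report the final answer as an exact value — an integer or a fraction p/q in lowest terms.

Part 1: 75552 = 2^5 * 3 * 787; sigma = (1 + 2 + 4 + 8 + 16 + 32) * (1 + 3) * (1 + 787) = 63 * 4 * 788 = 198576; answer 198576
Part 2: B1 = 198576; r = -1; cross terms: (-17*-1 - 30*-29)=887, (30*26 - 21*-1)=801, (21*28 - 16*26)=172, (16*-29 - -17*28)=12; twice the area = |1872| = 1872; area = 936; answer 936
Part 3: B2 = 936; threaded value p + q = 937; m = -3; -8*(-3)^2 - 4*(-3)^1 + 9 = (-72) + (12) + (9) = -51; answer -51

-51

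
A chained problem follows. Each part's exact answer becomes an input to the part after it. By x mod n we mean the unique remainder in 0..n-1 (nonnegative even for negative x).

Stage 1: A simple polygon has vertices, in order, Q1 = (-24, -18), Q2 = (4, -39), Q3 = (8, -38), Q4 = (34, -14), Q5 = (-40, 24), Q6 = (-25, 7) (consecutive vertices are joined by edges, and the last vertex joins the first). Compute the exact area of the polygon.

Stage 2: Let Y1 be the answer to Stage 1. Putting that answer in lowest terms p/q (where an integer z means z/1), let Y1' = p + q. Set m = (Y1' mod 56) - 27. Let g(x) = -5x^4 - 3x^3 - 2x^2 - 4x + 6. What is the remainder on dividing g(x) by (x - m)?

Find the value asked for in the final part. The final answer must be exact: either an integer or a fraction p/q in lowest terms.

Stage 1: cross terms: (-24*-39 - 4*-18)=1008, (4*-38 - 8*-39)=160, (8*-14 - 34*-38)=1180, (34*24 - -40*-14)=256, (-40*7 - -25*24)=320, (-25*-18 - -24*7)=618; twice the area = |3542| = 3542; area = 1771; answer 1771
Stage 2: Y1 = 1771; threaded value p + q = 1772; m = 9; remainder = value at the root: -5*(9)^4 - 3*(9)^3 - 2*(9)^2 - 4*(9)^1 + 6 = (-32805) + (-2187) + (-162) + (-36) + (6) = -35184; answer -35184

-35184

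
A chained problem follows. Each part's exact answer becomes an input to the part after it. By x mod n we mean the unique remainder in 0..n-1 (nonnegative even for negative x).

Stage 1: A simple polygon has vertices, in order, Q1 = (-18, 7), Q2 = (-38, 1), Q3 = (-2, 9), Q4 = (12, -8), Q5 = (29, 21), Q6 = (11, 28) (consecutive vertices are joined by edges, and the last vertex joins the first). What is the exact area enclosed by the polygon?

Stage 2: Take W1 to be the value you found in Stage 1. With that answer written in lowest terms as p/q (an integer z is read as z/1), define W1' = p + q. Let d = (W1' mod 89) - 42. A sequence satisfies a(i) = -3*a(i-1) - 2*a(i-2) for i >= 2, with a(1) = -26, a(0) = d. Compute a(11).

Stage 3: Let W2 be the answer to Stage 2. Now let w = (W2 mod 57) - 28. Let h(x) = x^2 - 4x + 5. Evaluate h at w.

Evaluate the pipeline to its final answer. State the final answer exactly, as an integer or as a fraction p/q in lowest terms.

Stage 1: cross terms: (-18*1 - -38*7)=248, (-38*9 - -2*1)=-340, (-2*-8 - 12*9)=-92, (12*21 - 29*-8)=484, (29*28 - 11*21)=581, (11*7 - -18*28)=581; twice the area = |1462| = 1462; area = 731; answer 731
Stage 2: W1 = 731; threaded value p + q = 732; d = -22; a(2) = -3*(-26) - 2*(-22) = 122; iterating: a(2)=122, a(3)=-314, a(4)=698, a(5)=-1466, a(6)=3002, a(7)=-6074, a(8)=12218, a(9)=-24506, a(10)=49082, a(11)=-98234; answer -98234
Stage 3: W2 = -98234; w = 6; 1*(6)^2 - 4*(6)^1 + 5 = (36) + (-24) + (5) = 17; answer 17

17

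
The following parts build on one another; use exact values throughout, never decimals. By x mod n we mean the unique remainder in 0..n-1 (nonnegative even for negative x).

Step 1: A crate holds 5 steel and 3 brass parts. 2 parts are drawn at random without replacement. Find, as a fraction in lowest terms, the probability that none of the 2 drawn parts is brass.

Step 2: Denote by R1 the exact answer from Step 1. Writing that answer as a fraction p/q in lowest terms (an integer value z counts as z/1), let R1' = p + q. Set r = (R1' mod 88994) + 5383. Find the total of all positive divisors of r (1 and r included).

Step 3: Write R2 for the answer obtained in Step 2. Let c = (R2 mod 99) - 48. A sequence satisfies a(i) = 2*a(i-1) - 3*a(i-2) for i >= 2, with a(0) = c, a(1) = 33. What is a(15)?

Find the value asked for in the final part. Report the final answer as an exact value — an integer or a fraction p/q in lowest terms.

177315

Step 1: total draws C(8,2) = 28; favorable C(5,2) = 10; P = 5/14; answer 5/14
Step 2: R1 = 5/14; threaded value p + q = 19; r = 5402; 5402 = 2 * 37 * 73; sigma = (1 + 2) * (1 + 37) * (1 + 73) = 3 * 38 * 74 = 8436; answer 8436
Step 3: R2 = 8436; c = -27; a(2) = 2*(33) - 3*(-27) = 147; iterating: a(2)=147, a(3)=195, a(4)=-51, a(5)=-687, a(6)=-1221, a(7)=-381, a(8)=2901, a(9)=6945, a(10)=5187, a(11)=-10461, a(12)=-36483, a(13)=-41583, a(14)=26283, a(15)=177315; answer 177315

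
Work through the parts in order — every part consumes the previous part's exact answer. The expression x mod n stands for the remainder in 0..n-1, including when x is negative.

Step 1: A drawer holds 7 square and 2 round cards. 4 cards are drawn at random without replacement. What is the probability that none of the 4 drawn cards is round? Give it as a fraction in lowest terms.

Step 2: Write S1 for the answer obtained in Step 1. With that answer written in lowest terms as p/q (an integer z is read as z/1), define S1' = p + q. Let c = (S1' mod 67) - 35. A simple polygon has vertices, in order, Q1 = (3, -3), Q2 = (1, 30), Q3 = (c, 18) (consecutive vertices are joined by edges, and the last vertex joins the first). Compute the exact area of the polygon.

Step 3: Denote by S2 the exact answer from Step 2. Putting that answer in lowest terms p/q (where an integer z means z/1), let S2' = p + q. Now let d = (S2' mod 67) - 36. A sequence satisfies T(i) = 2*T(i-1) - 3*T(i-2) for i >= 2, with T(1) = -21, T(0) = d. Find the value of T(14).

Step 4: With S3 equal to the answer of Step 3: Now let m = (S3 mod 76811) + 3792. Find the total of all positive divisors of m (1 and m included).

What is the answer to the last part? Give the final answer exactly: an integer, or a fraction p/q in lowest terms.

97464

Step 1: total draws C(9,4) = 126; favorable C(7,4) = 35; P = 5/18; answer 5/18
Step 2: S1 = 5/18; threaded value p + q = 23; c = -12; cross terms: (3*30 - 1*-3)=93, (1*18 - -12*30)=378, (-12*-3 - 3*18)=-18; twice the area = |453| = 453; area = 453/2; answer 453/2
Step 3: S2 = 453/2; threaded value p + q = 455; d = 17; T(2) = 2*(-21) - 3*(17) = -93; iterating: T(2)=-93, T(3)=-123, T(4)=33, T(5)=435, T(6)=771, T(7)=237, T(8)=-1839, T(9)=-4389, T(10)=-3261, T(11)=6645, T(12)=23073, T(13)=26211, T(14)=-16797; answer -16797
Step 4: S3 = -16797; m = 63806; 63806 = 2 * 61 * 523; sigma = (1 + 2) * (1 + 61) * (1 + 523) = 3 * 62 * 524 = 97464; answer 97464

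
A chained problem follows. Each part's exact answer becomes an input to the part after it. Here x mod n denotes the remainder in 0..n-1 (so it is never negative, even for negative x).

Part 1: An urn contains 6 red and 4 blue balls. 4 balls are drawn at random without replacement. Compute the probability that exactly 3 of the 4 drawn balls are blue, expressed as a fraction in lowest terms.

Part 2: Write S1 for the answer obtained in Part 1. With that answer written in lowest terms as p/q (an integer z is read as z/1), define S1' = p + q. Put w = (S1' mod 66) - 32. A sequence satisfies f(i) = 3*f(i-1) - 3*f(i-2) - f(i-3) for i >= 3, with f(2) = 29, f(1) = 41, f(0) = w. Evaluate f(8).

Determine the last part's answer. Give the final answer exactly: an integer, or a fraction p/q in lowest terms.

287

Part 1: total draws C(10,4) = 210; favorable C(4,3)*C(6,1) = 24; P = 4/35; answer 4/35
Part 2: S1 = 4/35; threaded value p + q = 39; w = 7; f(3) = 3*(29) - 3*(41) - 1*(7) = -43; iterating: f(3)=-43, f(4)=-257, f(5)=-671, f(6)=-1199, f(7)=-1327, f(8)=287; answer 287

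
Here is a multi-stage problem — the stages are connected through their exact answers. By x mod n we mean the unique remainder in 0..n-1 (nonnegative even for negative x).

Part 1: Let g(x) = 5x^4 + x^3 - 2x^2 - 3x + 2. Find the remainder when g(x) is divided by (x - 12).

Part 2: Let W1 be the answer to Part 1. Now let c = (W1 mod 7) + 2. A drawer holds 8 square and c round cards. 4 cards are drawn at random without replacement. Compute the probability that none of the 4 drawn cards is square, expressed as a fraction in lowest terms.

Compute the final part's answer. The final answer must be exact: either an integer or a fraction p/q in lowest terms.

Part 1: remainder = value at the root: 5*(12)^4 + 1*(12)^3 - 2*(12)^2 - 3*(12)^1 + 2 = (103680) + (1728) + (-288) + (-36) + (2) = 105086; answer 105086
Part 2: W1 = 105086; c = 4; total draws C(12,4) = 495; favorable C(4,4) = 1; P = 1/495; answer 1/495

1/495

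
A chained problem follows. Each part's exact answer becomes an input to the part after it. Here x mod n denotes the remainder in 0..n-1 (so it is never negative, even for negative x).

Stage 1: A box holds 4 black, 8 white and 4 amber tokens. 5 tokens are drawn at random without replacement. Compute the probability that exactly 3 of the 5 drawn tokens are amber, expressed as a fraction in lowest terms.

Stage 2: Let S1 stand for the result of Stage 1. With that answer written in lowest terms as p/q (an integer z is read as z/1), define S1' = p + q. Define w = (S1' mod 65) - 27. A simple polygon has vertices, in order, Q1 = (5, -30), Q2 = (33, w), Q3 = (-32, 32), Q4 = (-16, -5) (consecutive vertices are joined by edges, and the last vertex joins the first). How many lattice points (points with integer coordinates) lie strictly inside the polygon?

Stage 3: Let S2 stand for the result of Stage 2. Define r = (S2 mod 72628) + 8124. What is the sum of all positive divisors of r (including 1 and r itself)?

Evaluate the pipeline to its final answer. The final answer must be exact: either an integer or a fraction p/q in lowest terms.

Stage 1: total draws C(16,5) = 4368; favorable C(4,3)*C(12,2) = 264; P = 11/182; answer 11/182
Stage 2: S1 = 11/182; threaded value p + q = 193; w = 36; cross terms: (5*36 - 33*-30)=1170, (33*32 - -32*36)=2208, (-32*-5 - -16*32)=672, (-16*-30 - 5*-5)=505; twice the area = |4555| = 4555; area = 4555/2; boundary points = 2 + 1 + 1 + 1 = 5; strictly interior points = area - boundary/2 + 1 = 2276; answer 2276
Stage 3: S2 = 2276; r = 10400; 10400 = 2^5 * 5^2 * 13; sigma = (1 + 2 + 4 + 8 + 16 + 32) * (1 + 5 + 25) * (1 + 13) = 63 * 31 * 14 = 27342; answer 27342

27342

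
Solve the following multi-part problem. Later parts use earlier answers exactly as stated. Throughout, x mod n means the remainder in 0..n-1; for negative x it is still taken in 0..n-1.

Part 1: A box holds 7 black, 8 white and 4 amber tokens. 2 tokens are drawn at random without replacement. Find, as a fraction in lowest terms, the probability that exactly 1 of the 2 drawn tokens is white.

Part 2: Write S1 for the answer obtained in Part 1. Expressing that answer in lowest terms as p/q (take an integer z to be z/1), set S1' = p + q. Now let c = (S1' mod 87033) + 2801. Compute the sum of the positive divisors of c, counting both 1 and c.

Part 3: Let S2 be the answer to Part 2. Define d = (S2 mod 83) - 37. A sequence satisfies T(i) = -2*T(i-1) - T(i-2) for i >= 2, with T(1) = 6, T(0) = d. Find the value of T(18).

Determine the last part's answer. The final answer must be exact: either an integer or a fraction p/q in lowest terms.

Part 1: total draws C(19,2) = 171; favorable C(8,1)*C(11,1) = 88; P = 88/171; answer 88/171
Part 2: S1 = 88/171; threaded value p + q = 259; c = 3060; 3060 = 2^2 * 3^2 * 5 * 17; sigma = (1 + 2 + 4) * (1 + 3 + 9) * (1 + 5) * (1 + 17) = 7 * 13 * 6 * 18 = 9828; answer 9828
Part 3: S2 = 9828; d = -3; T(2) = -2*(6) - 1*(-3) = -9; iterating: T(2)=-9, T(3)=12, T(4)=-15, T(5)=18, T(6)=-21, T(7)=24, T(8)=-27, T(9)=30, T(10)=-33, T(11)=36, T(12)=-39, T(13)=42, T(14)=-45, T(15)=48, T(16)=-51, T(17)=54, T(18)=-57; answer -57

-57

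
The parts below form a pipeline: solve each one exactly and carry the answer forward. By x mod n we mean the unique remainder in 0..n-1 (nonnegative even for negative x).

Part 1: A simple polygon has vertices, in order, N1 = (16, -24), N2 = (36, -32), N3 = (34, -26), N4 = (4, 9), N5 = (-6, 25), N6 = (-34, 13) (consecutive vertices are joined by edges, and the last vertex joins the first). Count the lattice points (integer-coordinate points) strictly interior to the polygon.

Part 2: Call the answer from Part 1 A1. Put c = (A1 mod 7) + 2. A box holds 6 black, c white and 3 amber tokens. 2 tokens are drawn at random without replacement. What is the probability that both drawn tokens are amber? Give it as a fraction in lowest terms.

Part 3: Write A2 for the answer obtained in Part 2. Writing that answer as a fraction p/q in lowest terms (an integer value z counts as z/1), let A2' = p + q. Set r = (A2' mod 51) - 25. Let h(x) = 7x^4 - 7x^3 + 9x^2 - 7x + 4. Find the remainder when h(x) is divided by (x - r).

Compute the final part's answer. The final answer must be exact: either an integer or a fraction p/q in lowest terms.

Part 1: cross terms: (16*-32 - 36*-24)=352, (36*-26 - 34*-32)=152, (34*9 - 4*-26)=410, (4*25 - -6*9)=154, (-6*13 - -34*25)=772, (-34*-24 - 16*13)=608; twice the area = |2448| = 2448; area = 1224; boundary points = 4 + 2 + 5 + 2 + 4 + 1 = 18; strictly interior points = area - boundary/2 + 1 = 1216; answer 1216
Part 2: A1 = 1216; c = 7; total draws C(16,2) = 120; favorable C(3,2) = 3; P = 1/40; answer 1/40
Part 3: A2 = 1/40; threaded value p + q = 41; r = 16; remainder = value at the root: 7*(16)^4 - 7*(16)^3 + 9*(16)^2 - 7*(16)^1 + 4 = (458752) + (-28672) + (2304) + (-112) + (4) = 432276; answer 432276

432276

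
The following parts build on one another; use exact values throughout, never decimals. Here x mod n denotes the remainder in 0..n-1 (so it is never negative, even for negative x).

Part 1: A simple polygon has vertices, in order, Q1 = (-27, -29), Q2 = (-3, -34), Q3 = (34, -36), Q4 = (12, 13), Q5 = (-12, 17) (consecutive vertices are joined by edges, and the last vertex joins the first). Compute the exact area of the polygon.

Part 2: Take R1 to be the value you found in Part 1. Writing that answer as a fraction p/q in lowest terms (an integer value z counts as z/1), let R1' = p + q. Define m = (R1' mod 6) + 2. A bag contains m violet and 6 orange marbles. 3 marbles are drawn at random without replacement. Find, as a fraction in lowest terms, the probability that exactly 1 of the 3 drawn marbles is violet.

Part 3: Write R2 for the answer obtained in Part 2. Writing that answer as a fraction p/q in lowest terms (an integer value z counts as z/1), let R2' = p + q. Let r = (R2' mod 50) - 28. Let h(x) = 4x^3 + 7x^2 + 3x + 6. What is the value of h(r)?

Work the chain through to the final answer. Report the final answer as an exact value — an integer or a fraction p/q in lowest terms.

10016

Part 1: cross terms: (-27*-34 - -3*-29)=831, (-3*-36 - 34*-34)=1264, (34*13 - 12*-36)=874, (12*17 - -12*13)=360, (-12*-29 - -27*17)=807; twice the area = |4136| = 4136; area = 2068; answer 2068
Part 2: R1 = 2068; threaded value p + q = 2069; m = 7; total draws C(13,3) = 286; favorable C(7,1)*C(6,2) = 105; P = 105/286; answer 105/286
Part 3: R2 = 105/286; threaded value p + q = 391; r = 13; 4*(13)^3 + 7*(13)^2 + 3*(13)^1 + 6 = (8788) + (1183) + (39) + (6) = 10016; answer 10016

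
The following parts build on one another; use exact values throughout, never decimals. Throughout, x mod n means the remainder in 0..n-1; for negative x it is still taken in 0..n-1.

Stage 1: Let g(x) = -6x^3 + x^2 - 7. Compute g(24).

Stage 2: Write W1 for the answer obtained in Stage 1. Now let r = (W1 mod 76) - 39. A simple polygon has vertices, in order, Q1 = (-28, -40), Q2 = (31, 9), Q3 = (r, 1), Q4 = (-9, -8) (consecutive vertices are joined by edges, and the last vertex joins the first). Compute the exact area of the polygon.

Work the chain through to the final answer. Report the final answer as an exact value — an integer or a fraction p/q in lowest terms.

837

Stage 1: -6*(24)^3 + 1*(24)^2 - 7 = (-82944) + (576) + (-7) = -82375; answer -82375
Stage 2: W1 = -82375; r = -30; cross terms: (-28*9 - 31*-40)=988, (31*1 - -30*9)=301, (-30*-8 - -9*1)=249, (-9*-40 - -28*-8)=136; twice the area = |1674| = 1674; area = 837; answer 837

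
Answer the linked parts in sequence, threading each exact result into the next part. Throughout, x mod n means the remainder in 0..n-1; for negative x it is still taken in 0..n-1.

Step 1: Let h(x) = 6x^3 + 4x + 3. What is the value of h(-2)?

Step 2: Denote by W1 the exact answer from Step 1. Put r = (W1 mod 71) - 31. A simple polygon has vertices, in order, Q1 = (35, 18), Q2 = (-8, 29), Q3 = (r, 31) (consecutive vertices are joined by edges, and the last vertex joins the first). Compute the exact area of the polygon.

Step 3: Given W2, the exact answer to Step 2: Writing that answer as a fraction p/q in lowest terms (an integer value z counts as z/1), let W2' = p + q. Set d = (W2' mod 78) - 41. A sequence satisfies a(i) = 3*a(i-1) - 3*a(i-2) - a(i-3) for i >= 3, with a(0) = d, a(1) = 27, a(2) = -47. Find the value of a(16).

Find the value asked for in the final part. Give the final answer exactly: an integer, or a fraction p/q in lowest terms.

-1271568

Step 1: 6*(-2)^3 + 4*(-2)^1 + 3 = (-48) + (-8) + (3) = -53; answer -53
Step 2: W1 = -53; r = -13; cross terms: (35*29 - -8*18)=1159, (-8*31 - -13*29)=129, (-13*18 - 35*31)=-1319; twice the area = |-31| = 31; area = 31/2; answer 31/2
Step 3: W2 = 31/2; threaded value p + q = 33; d = -8; a(3) = 3*(-47) - 3*(27) - 1*(-8) = -214; iterating: a(3)=-214, a(4)=-528, a(5)=-895, a(6)=-887, a(7)=552, a(8)=5212, a(9)=14867, a(10)=28413, a(11)=35426, a(12)=6172, a(13)=-116175, a(14)=-402467, a(15)=-865048, a(16)=-1271568; answer -1271568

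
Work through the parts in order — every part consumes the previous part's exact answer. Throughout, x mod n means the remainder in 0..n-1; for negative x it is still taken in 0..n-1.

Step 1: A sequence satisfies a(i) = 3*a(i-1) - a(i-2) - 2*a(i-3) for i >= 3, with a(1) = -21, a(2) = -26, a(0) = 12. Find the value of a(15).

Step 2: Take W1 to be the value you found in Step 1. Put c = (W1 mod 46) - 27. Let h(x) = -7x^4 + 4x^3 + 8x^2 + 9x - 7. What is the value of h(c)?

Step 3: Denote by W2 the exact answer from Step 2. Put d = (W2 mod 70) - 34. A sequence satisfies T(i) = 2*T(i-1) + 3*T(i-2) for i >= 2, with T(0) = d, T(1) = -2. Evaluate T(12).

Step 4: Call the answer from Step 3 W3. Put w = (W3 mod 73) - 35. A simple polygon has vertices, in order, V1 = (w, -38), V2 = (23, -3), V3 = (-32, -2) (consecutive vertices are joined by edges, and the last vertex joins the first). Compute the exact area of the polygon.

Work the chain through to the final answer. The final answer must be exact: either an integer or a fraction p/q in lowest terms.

Step 1: a(3) = 3*(-26) - 1*(-21) - 2*(12) = -81; iterating: a(3)=-81, a(4)=-175, a(5)=-392, a(6)=-839, a(7)=-1775, a(8)=-3702, a(9)=-7653, a(10)=-15707, a(11)=-32064, a(12)=-65179, a(13)=-132059, a(14)=-266870, a(15)=-538193; answer -538193
Step 2: W1 = -538193; c = -20; -7*(-20)^4 + 4*(-20)^3 + 8*(-20)^2 + 9*(-20)^1 - 7 = (-1120000) + (-32000) + (3200) + (-180) + (-7) = -1148987; answer -1148987
Step 3: W2 = -1148987; d = 29; T(2) = 2*(-2) + 3*(29) = 83; iterating: T(2)=83, T(3)=160, T(4)=569, T(5)=1618, T(6)=4943, T(7)=14740, T(8)=44309, T(9)=132838, T(10)=398603, T(11)=1195720, T(12)=3587249; answer 3587249
Step 4: W3 = 3587249; w = -6; cross terms: (-6*-3 - 23*-38)=892, (23*-2 - -32*-3)=-142, (-32*-38 - -6*-2)=1204; twice the area = |1954| = 1954; area = 977; answer 977

977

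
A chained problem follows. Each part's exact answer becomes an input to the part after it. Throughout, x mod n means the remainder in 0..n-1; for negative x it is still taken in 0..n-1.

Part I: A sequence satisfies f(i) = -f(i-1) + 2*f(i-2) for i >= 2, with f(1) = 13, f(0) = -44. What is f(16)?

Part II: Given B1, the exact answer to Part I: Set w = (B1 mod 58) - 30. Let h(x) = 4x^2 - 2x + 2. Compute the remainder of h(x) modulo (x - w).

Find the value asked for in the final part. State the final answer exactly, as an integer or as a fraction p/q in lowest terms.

Part I: f(2) = -1*(13) + 2*(-44) = -101; iterating: f(2)=-101, f(3)=127, f(4)=-329, f(5)=583, f(6)=-1241, f(7)=2407, f(8)=-4889, f(9)=9703, f(10)=-19481, f(11)=38887, f(12)=-77849, f(13)=155623, f(14)=-311321, f(15)=622567, f(16)=-1245209; answer -1245209
Part II: B1 = -1245209; w = 21; remainder = value at the root: 4*(21)^2 - 2*(21)^1 + 2 = (1764) + (-42) + (2) = 1724; answer 1724

1724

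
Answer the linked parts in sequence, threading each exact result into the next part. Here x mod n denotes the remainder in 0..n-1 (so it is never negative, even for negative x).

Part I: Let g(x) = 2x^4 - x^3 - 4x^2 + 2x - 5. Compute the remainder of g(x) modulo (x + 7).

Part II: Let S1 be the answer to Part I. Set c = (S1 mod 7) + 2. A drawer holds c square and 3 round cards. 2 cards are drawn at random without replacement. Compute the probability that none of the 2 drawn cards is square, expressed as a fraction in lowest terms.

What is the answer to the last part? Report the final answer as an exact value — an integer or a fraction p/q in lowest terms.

1/7

Part I: remainder = value at the root: 2*(-7)^4 - 1*(-7)^3 - 4*(-7)^2 + 2*(-7)^1 - 5 = (4802) + (343) + (-196) + (-14) + (-5) = 4930; answer 4930
Part II: S1 = 4930; c = 4; total draws C(7,2) = 21; favorable C(3,2) = 3; P = 1/7; answer 1/7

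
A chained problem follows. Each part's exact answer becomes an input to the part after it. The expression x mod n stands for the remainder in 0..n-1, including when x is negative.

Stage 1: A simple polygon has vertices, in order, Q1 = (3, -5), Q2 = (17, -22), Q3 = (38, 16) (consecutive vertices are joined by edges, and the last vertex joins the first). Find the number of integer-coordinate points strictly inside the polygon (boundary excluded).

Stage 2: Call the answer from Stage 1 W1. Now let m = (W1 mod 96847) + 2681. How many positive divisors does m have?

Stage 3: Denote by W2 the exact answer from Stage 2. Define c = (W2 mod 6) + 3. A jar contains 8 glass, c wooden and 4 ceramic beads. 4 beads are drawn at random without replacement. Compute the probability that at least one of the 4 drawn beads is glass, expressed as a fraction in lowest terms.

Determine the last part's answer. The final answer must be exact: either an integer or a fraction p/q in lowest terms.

Stage 1: cross terms: (3*-22 - 17*-5)=19, (17*16 - 38*-22)=1108, (38*-5 - 3*16)=-238; twice the area = |889| = 889; area = 889/2; boundary points = 1 + 1 + 7 = 9; strictly interior points = area - boundary/2 + 1 = 441; answer 441
Stage 2: W1 = 441; m = 3122; 3122 = 2 * 7 * 223; number of divisors = (1+1) * (1+1) * (1+1) = 8; answer 8
Stage 3: W2 = 8; c = 5; total draws C(17,4) = 2380; complement C(9,4) = 126; favorable 2380 - 126 = 2254; P = 161/170; answer 161/170

161/170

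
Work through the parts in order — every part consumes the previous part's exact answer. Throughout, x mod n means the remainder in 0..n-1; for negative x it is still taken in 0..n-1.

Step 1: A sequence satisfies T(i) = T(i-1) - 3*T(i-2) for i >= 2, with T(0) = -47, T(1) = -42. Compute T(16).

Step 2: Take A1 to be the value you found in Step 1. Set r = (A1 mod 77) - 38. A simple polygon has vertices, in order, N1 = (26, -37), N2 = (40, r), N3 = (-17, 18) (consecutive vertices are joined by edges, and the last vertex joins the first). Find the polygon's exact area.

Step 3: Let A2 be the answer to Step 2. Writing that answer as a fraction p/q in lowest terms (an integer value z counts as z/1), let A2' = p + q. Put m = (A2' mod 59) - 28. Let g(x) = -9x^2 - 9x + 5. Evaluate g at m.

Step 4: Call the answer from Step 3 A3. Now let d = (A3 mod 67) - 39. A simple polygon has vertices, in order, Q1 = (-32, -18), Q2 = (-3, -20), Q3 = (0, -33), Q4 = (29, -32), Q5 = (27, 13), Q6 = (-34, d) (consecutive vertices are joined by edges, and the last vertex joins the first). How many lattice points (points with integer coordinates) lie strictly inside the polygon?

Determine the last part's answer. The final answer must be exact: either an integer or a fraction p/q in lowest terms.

1583

Step 1: T(2) = 1*(-42) - 3*(-47) = 99; iterating: T(2)=99, T(3)=225, T(4)=-72, T(5)=-747, T(6)=-531, T(7)=1710, T(8)=3303, T(9)=-1827, T(10)=-11736, T(11)=-6255, T(12)=28953, T(13)=47718, T(14)=-39141, T(15)=-182295, T(16)=-64872; answer -64872
Step 2: A1 = -64872; r = 1; cross terms: (26*1 - 40*-37)=1506, (40*18 - -17*1)=737, (-17*-37 - 26*18)=161; twice the area = |2404| = 2404; area = 1202; answer 1202
Step 3: A2 = 1202; threaded value p + q = 1203; m = -5; -9*(-5)^2 - 9*(-5)^1 + 5 = (-225) + (45) + (5) = -175; answer -175
Step 4: A3 = -175; d = -13; cross terms: (-32*-20 - -3*-18)=586, (-3*-33 - 0*-20)=99, (0*-32 - 29*-33)=957, (29*13 - 27*-32)=1241, (27*-13 - -34*13)=91, (-34*-18 - -32*-13)=196; twice the area = |3170| = 3170; area = 1585; boundary points = 1 + 1 + 1 + 1 + 1 + 1 = 6; strictly interior points = area - boundary/2 + 1 = 1583; answer 1583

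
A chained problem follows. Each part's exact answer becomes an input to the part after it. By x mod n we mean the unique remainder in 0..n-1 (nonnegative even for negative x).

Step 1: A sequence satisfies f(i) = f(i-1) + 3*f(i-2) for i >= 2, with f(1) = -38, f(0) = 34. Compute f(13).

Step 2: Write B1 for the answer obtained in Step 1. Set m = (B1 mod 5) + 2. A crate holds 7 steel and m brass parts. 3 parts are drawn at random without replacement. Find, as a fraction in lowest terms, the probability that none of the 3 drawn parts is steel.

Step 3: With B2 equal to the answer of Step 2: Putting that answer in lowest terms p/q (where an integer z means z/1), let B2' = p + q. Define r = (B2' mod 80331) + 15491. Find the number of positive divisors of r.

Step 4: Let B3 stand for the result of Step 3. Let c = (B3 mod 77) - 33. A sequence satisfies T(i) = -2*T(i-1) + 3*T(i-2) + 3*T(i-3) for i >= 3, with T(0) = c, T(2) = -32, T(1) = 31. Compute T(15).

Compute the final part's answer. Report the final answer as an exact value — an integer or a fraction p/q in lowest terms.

7845559

Step 1: f(2) = 1*(-38) + 3*(34) = 64; iterating: f(2)=64, f(3)=-50, f(4)=142, f(5)=-8, f(6)=418, f(7)=394, f(8)=1648, f(9)=2830, f(10)=7774, f(11)=16264, f(12)=39586, f(13)=88378; answer 88378
Step 2: B1 = 88378; m = 5; total draws C(12,3) = 220; favorable C(5,3) = 10; P = 1/22; answer 1/22
Step 3: B2 = 1/22; threaded value p + q = 23; r = 15514; 15514 = 2 * 7757; number of divisors = (1+1) * (1+1) = 4; answer 4
Step 4: B3 = 4; c = -29; T(3) = -2*(-32) + 3*(31) + 3*(-29) = 70; iterating: T(3)=70, T(4)=-143, T(5)=400, T(6)=-1019, T(7)=2809, T(8)=-7475, T(9)=20320, T(10)=-54638, T(11)=147811, T(12)=-398576, T(13)=1076671, T(14)=-2905637, T(15)=7845559; answer 7845559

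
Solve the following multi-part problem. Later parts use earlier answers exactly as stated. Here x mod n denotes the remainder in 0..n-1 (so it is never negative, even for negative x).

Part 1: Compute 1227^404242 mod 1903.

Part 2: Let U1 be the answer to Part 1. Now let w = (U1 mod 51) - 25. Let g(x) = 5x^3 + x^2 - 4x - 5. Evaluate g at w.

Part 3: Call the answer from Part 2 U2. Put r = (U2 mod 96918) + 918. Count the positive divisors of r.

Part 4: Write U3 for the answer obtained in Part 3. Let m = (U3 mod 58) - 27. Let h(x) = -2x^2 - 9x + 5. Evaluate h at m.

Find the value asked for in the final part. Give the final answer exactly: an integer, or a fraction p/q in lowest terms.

Part 1: squarings mod 1903: 1227^1=1227, 1227^2=256, 1227^4=834, 1227^8=961, 1227^16=566, 1227^32=652, 1227^64=735, 1227^128=1676, 1227^256=148, 1227^512=971, 1227^1024=856, 1227^2048=81, 1227^4096=852, 1227^8192=861, 1227^16384=1054, 1227^32768=1467, 1227^65536=1699, 1227^131072=1653, 1227^262144=1604; 1227^404242 = 1227^2 * 1227^16 * 1227^256 * 1227^512 * 1227^2048 * 1227^8192 * 1227^131072 * 1227^262144 = 465 (mod 1903); answer 465
Part 2: U1 = 465; w = -19; 5*(-19)^3 + 1*(-19)^2 - 4*(-19)^1 - 5 = (-34295) + (361) + (76) + (-5) = -33863; answer -33863
Part 3: U2 = -33863; r = 63973; 63973 = 7 * 13 * 19 * 37; number of divisors = (1+1) * (1+1) * (1+1) * (1+1) = 16; answer 16
Part 4: U3 = 16; m = -11; -2*(-11)^2 - 9*(-11)^1 + 5 = (-242) + (99) + (5) = -138; answer -138

-138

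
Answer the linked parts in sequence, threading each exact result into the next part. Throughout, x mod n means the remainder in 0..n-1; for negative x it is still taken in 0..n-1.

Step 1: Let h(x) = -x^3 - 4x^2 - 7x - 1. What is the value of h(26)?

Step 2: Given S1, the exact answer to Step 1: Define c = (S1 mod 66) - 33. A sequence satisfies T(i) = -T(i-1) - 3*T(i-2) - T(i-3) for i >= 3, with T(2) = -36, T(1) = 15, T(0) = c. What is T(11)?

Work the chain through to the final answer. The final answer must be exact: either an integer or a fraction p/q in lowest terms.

4245

Step 1: -1*(26)^3 - 4*(26)^2 - 7*(26)^1 - 1 = (-17576) + (-2704) + (-182) + (-1) = -20463; answer -20463
Step 2: S1 = -20463; c = 30; T(3) = -1*(-36) - 3*(15) - 1*(30) = -39; iterating: T(3)=-39, T(4)=132, T(5)=21, T(6)=-378, T(7)=183, T(8)=930, T(9)=-1101, T(10)=-1872, T(11)=4245; answer 4245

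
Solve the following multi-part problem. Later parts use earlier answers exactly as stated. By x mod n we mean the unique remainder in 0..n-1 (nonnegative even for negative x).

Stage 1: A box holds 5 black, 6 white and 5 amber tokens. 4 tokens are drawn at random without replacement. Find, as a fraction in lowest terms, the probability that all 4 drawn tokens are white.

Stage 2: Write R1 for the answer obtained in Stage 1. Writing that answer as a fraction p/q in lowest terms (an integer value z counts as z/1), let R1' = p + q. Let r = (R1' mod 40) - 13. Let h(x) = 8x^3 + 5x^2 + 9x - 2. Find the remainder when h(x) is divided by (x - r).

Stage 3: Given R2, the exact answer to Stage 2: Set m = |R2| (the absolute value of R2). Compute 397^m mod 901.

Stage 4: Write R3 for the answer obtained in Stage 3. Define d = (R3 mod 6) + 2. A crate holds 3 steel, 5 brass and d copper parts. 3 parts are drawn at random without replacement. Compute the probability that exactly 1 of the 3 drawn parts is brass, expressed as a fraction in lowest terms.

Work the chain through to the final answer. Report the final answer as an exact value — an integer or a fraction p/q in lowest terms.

5/12

Stage 1: total draws C(16,4) = 1820; favorable C(6,4) = 15; P = 3/364; answer 3/364
Stage 2: R1 = 3/364; threaded value p + q = 367; r = -6; remainder = value at the root: 8*(-6)^3 + 5*(-6)^2 + 9*(-6)^1 - 2 = (-1728) + (180) + (-54) + (-2) = -1604; answer -1604
Stage 3: R2 = -1604; m = 1604; squarings mod 901: 397^1=397, 397^2=835, 397^4=752, 397^8=577, 397^16=460, 397^32=766, 397^64=205, 397^128=579, 397^256=69, 397^512=256, 397^1024=664; 397^1604 = 397^4 * 397^64 * 397^512 * 397^1024 = 786 (mod 901); answer 786
Stage 4: R3 = 786; d = 2; total draws C(10,3) = 120; favorable C(5,1)*C(5,2) = 50; P = 5/12; answer 5/12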